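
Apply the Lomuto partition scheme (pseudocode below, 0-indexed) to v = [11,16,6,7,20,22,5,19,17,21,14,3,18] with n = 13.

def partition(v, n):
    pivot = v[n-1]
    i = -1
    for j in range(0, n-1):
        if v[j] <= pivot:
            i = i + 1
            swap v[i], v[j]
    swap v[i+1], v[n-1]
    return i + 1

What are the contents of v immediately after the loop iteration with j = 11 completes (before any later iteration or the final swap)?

pivot = v[12] = 18; i = -1
j=0: v[0]=11 ≤ 18 → i=0, swap v[0],v[0] (no change) → [11,16,6,7,20,22,5,19,17,21,14,3,18]
j=1: v[1]=16 ≤ 18 → i=1, swap v[1],v[1] (no change) → [11,16,6,7,20,22,5,19,17,21,14,3,18]
j=2: v[2]=6 ≤ 18 → i=2, swap v[2],v[2] (no change) → [11,16,6,7,20,22,5,19,17,21,14,3,18]
j=3: v[3]=7 ≤ 18 → i=3, swap v[3],v[3] (no change) → [11,16,6,7,20,22,5,19,17,21,14,3,18]
j=4: v[4]=20 > 18 → no swap
j=5: v[5]=22 > 18 → no swap
j=6: v[6]=5 ≤ 18 → i=4, swap v[4],v[6] → [11,16,6,7,5,22,20,19,17,21,14,3,18]
j=7: v[7]=19 > 18 → no swap
j=8: v[8]=17 ≤ 18 → i=5, swap v[5],v[8] → [11,16,6,7,5,17,20,19,22,21,14,3,18]
j=9: v[9]=21 > 18 → no swap
j=10: v[10]=14 ≤ 18 → i=6, swap v[6],v[10] → [11,16,6,7,5,17,14,19,22,21,20,3,18]
j=11: v[11]=3 ≤ 18 → i=7, swap v[7],v[11] → [11,16,6,7,5,17,14,3,22,21,20,19,18]
(after j=11) v = [11,16,6,7,5,17,14,3,22,21,20,19,18]

[11,16,6,7,5,17,14,3,22,21,20,19,18]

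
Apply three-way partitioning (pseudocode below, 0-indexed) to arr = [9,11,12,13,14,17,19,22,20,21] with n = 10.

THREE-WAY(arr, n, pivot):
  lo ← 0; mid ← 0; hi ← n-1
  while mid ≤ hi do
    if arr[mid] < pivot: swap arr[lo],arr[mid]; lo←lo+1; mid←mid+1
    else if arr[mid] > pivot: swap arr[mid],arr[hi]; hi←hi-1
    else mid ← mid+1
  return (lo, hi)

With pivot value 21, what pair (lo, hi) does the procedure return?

pivot = 21; lo=0, mid=0, hi=9
arr[mid]=9<21: swap arr[0],arr[0]; lo=1,mid=1 → [9,11,12,13,14,17,19,22,20,21]
arr[mid]=11<21: swap arr[1],arr[1]; lo=2,mid=2 → [9,11,12,13,14,17,19,22,20,21]
arr[mid]=12<21: swap arr[2],arr[2]; lo=3,mid=3 → [9,11,12,13,14,17,19,22,20,21]
arr[mid]=13<21: swap arr[3],arr[3]; lo=4,mid=4 → [9,11,12,13,14,17,19,22,20,21]
arr[mid]=14<21: swap arr[4],arr[4]; lo=5,mid=5 → [9,11,12,13,14,17,19,22,20,21]
arr[mid]=17<21: swap arr[5],arr[5]; lo=6,mid=6 → [9,11,12,13,14,17,19,22,20,21]
arr[mid]=19<21: swap arr[6],arr[6]; lo=7,mid=7 → [9,11,12,13,14,17,19,22,20,21]
arr[mid]=22>21: swap arr[7],arr[9]; hi=8 → [9,11,12,13,14,17,19,21,20,22]
arr[mid]=21=21: mid=8
arr[mid]=20<21: swap arr[7],arr[8]; lo=8,mid=9 → [9,11,12,13,14,17,19,20,21,22]
end: lo=8, hi=8; arr = [9,11,12,13,14,17,19,20,21,22]

(8, 8)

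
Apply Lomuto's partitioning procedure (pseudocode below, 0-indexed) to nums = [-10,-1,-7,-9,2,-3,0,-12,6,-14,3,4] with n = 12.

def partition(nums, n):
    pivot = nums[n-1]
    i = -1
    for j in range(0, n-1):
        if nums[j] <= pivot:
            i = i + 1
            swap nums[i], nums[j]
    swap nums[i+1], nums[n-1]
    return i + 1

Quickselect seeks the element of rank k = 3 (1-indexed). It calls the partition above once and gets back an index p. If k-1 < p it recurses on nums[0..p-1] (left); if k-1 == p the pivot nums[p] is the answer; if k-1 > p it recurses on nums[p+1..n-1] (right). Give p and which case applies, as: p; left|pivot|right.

pivot = nums[11] = 4; i = -1
j=0: nums[0]=-10 ≤ 4 → i=0, swap nums[0],nums[0] (no change) → [-10,-1,-7,-9,2,-3,0,-12,6,-14,3,4]
j=1: nums[1]=-1 ≤ 4 → i=1, swap nums[1],nums[1] (no change) → [-10,-1,-7,-9,2,-3,0,-12,6,-14,3,4]
j=2: nums[2]=-7 ≤ 4 → i=2, swap nums[2],nums[2] (no change) → [-10,-1,-7,-9,2,-3,0,-12,6,-14,3,4]
j=3: nums[3]=-9 ≤ 4 → i=3, swap nums[3],nums[3] (no change) → [-10,-1,-7,-9,2,-3,0,-12,6,-14,3,4]
j=4: nums[4]=2 ≤ 4 → i=4, swap nums[4],nums[4] (no change) → [-10,-1,-7,-9,2,-3,0,-12,6,-14,3,4]
j=5: nums[5]=-3 ≤ 4 → i=5, swap nums[5],nums[5] (no change) → [-10,-1,-7,-9,2,-3,0,-12,6,-14,3,4]
j=6: nums[6]=0 ≤ 4 → i=6, swap nums[6],nums[6] (no change) → [-10,-1,-7,-9,2,-3,0,-12,6,-14,3,4]
j=7: nums[7]=-12 ≤ 4 → i=7, swap nums[7],nums[7] (no change) → [-10,-1,-7,-9,2,-3,0,-12,6,-14,3,4]
j=8: nums[8]=6 > 4 → no swap
j=9: nums[9]=-14 ≤ 4 → i=8, swap nums[8],nums[9] → [-10,-1,-7,-9,2,-3,0,-12,-14,6,3,4]
j=10: nums[10]=3 ≤ 4 → i=9, swap nums[9],nums[10] → [-10,-1,-7,-9,2,-3,0,-12,-14,3,6,4]
final swap nums[10],nums[11] → [-10,-1,-7,-9,2,-3,0,-12,-14,3,4,6]; return 10
p = 10; k-1 = 2 < 10 ⇒ left

10; left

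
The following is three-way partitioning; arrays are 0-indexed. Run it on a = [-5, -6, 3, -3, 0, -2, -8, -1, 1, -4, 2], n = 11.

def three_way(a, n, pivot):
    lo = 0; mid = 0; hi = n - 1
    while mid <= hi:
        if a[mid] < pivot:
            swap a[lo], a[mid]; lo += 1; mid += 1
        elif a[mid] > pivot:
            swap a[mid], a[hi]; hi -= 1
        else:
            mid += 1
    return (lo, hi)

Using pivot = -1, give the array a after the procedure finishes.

pivot = -1; lo=0, mid=0, hi=10
a[mid]=-5<-1: swap a[0],a[0]; lo=1,mid=1 → [-5, -6, 3, -3, 0, -2, -8, -1, 1, -4, 2]
a[mid]=-6<-1: swap a[1],a[1]; lo=2,mid=2 → [-5, -6, 3, -3, 0, -2, -8, -1, 1, -4, 2]
a[mid]=3>-1: swap a[2],a[10]; hi=9 → [-5, -6, 2, -3, 0, -2, -8, -1, 1, -4, 3]
a[mid]=2>-1: swap a[2],a[9]; hi=8 → [-5, -6, -4, -3, 0, -2, -8, -1, 1, 2, 3]
a[mid]=-4<-1: swap a[2],a[2]; lo=3,mid=3 → [-5, -6, -4, -3, 0, -2, -8, -1, 1, 2, 3]
a[mid]=-3<-1: swap a[3],a[3]; lo=4,mid=4 → [-5, -6, -4, -3, 0, -2, -8, -1, 1, 2, 3]
a[mid]=0>-1: swap a[4],a[8]; hi=7 → [-5, -6, -4, -3, 1, -2, -8, -1, 0, 2, 3]
a[mid]=1>-1: swap a[4],a[7]; hi=6 → [-5, -6, -4, -3, -1, -2, -8, 1, 0, 2, 3]
a[mid]=-1=-1: mid=5
a[mid]=-2<-1: swap a[4],a[5]; lo=5,mid=6 → [-5, -6, -4, -3, -2, -1, -8, 1, 0, 2, 3]
a[mid]=-8<-1: swap a[5],a[6]; lo=6,mid=7 → [-5, -6, -4, -3, -2, -8, -1, 1, 0, 2, 3]
end: lo=6, hi=6; a = [-5, -6, -4, -3, -2, -8, -1, 1, 0, 2, 3]

[-5, -6, -4, -3, -2, -8, -1, 1, 0, 2, 3]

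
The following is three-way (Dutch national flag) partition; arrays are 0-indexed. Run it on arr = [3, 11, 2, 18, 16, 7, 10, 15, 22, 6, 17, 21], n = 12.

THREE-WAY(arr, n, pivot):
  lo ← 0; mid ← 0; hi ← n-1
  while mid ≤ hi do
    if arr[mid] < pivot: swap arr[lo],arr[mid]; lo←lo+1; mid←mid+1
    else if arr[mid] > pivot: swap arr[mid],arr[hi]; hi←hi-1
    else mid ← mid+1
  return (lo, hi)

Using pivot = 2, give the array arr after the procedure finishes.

lo=0 mid=0 hi=11
3>2: swap(0,11), hi=10 ⇒ [21, 11, 2, 18, 16, 7, 10, 15, 22, 6, 17, 3]
21>2: swap(0,10), hi=9 ⇒ [17, 11, 2, 18, 16, 7, 10, 15, 22, 6, 21, 3]
17>2: swap(0,9), hi=8 ⇒ [6, 11, 2, 18, 16, 7, 10, 15, 22, 17, 21, 3]
6>2: swap(0,8), hi=7 ⇒ [22, 11, 2, 18, 16, 7, 10, 15, 6, 17, 21, 3]
22>2: swap(0,7), hi=6 ⇒ [15, 11, 2, 18, 16, 7, 10, 22, 6, 17, 21, 3]
15>2: swap(0,6), hi=5 ⇒ [10, 11, 2, 18, 16, 7, 15, 22, 6, 17, 21, 3]
10>2: swap(0,5), hi=4 ⇒ [7, 11, 2, 18, 16, 10, 15, 22, 6, 17, 21, 3]
7>2: swap(0,4), hi=3 ⇒ [16, 11, 2, 18, 7, 10, 15, 22, 6, 17, 21, 3]
16>2: swap(0,3), hi=2 ⇒ [18, 11, 2, 16, 7, 10, 15, 22, 6, 17, 21, 3]
18>2: swap(0,2), hi=1 ⇒ [2, 11, 18, 16, 7, 10, 15, 22, 6, 17, 21, 3]
2=2: mid=1
11>2: swap(1,1), hi=0 ⇒ [2, 11, 18, 16, 7, 10, 15, 22, 6, 17, 21, 3]
done. lo=0 hi=0; arr=[2, 11, 18, 16, 7, 10, 15, 22, 6, 17, 21, 3]

[2, 11, 18, 16, 7, 10, 15, 22, 6, 17, 21, 3]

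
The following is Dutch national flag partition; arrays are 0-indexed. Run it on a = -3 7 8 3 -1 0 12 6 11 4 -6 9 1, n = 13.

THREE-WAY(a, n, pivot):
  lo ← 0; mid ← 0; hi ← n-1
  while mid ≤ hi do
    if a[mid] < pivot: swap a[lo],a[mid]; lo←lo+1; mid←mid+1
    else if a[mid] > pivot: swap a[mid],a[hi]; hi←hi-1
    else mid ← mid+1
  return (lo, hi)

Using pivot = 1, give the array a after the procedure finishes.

pivot = 1; lo=0, mid=0, hi=12
a[mid]=-3<1: swap a[0],a[0]; lo=1,mid=1 → -3 7 8 3 -1 0 12 6 11 4 -6 9 1
a[mid]=7>1: swap a[1],a[12]; hi=11 → -3 1 8 3 -1 0 12 6 11 4 -6 9 7
a[mid]=1=1: mid=2
a[mid]=8>1: swap a[2],a[11]; hi=10 → -3 1 9 3 -1 0 12 6 11 4 -6 8 7
a[mid]=9>1: swap a[2],a[10]; hi=9 → -3 1 -6 3 -1 0 12 6 11 4 9 8 7
a[mid]=-6<1: swap a[1],a[2]; lo=2,mid=3 → -3 -6 1 3 -1 0 12 6 11 4 9 8 7
a[mid]=3>1: swap a[3],a[9]; hi=8 → -3 -6 1 4 -1 0 12 6 11 3 9 8 7
a[mid]=4>1: swap a[3],a[8]; hi=7 → -3 -6 1 11 -1 0 12 6 4 3 9 8 7
a[mid]=11>1: swap a[3],a[7]; hi=6 → -3 -6 1 6 -1 0 12 11 4 3 9 8 7
a[mid]=6>1: swap a[3],a[6]; hi=5 → -3 -6 1 12 -1 0 6 11 4 3 9 8 7
a[mid]=12>1: swap a[3],a[5]; hi=4 → -3 -6 1 0 -1 12 6 11 4 3 9 8 7
a[mid]=0<1: swap a[2],a[3]; lo=3,mid=4 → -3 -6 0 1 -1 12 6 11 4 3 9 8 7
a[mid]=-1<1: swap a[3],a[4]; lo=4,mid=5 → -3 -6 0 -1 1 12 6 11 4 3 9 8 7
end: lo=4, hi=4; a = -3 -6 0 -1 1 12 6 11 4 3 9 8 7

-3 -6 0 -1 1 12 6 11 4 3 9 8 7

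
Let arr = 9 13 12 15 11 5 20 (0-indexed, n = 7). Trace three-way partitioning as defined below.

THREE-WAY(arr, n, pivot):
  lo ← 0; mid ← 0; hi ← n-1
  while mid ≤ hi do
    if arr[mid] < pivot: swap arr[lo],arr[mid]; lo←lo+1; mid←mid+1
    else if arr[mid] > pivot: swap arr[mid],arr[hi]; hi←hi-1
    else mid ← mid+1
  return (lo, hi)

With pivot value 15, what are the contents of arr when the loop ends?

9 13 12 11 5 15 20

pivot = 15; lo=0, mid=0, hi=6
arr[mid]=9<15: swap arr[0],arr[0]; lo=1,mid=1 → 9 13 12 15 11 5 20
arr[mid]=13<15: swap arr[1],arr[1]; lo=2,mid=2 → 9 13 12 15 11 5 20
arr[mid]=12<15: swap arr[2],arr[2]; lo=3,mid=3 → 9 13 12 15 11 5 20
arr[mid]=15=15: mid=4
arr[mid]=11<15: swap arr[3],arr[4]; lo=4,mid=5 → 9 13 12 11 15 5 20
arr[mid]=5<15: swap arr[4],arr[5]; lo=5,mid=6 → 9 13 12 11 5 15 20
arr[mid]=20>15: swap arr[6],arr[6]; hi=5 → 9 13 12 11 5 15 20
end: lo=5, hi=5; arr = 9 13 12 11 5 15 20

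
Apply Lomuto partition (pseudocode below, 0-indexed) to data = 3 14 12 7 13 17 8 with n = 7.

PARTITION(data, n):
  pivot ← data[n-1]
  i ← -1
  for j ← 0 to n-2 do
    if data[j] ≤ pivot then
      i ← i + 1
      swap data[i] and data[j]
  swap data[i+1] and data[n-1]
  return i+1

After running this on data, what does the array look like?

3 7 8 14 13 17 12

pivot = data[6] = 8; i = -1
j=0: data[0]=3 ≤ 8 → i=0, swap data[0],data[0] (no change) → 3 14 12 7 13 17 8
j=1: data[1]=14 > 8 → no swap
j=2: data[2]=12 > 8 → no swap
j=3: data[3]=7 ≤ 8 → i=1, swap data[1],data[3] → 3 7 12 14 13 17 8
j=4: data[4]=13 > 8 → no swap
j=5: data[5]=17 > 8 → no swap
final swap data[2],data[6] → 3 7 8 14 13 17 12; return 2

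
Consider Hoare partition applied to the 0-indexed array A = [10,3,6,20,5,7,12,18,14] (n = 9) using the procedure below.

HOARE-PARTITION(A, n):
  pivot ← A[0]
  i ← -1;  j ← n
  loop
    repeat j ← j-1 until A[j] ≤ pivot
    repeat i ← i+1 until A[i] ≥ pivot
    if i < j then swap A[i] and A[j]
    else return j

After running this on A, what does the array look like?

pivot = A[0] = 10; i = -1, j = 9
j→5 (A[5]=7≤10), i→0 (A[0]=10≥10); i<j, swap → [7,3,6,20,5,10,12,18,14]
j→4 (A[4]=5≤10), i→3 (A[3]=20≥10); i<j, swap → [7,3,6,5,20,10,12,18,14]
j→3, i→4; i≥j, return j=3. A = [7,3,6,5,20,10,12,18,14]

[7,3,6,5,20,10,12,18,14]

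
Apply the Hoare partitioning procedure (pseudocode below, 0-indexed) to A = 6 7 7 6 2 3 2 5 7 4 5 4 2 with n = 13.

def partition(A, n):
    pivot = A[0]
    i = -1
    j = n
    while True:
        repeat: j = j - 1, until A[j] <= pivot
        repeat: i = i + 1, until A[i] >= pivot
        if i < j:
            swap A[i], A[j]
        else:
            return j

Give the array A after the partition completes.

2 4 5 4 2 3 2 5 7 6 7 7 6

pivot=6
j stops at 12 (2), i stops at 0 (6); swap ⇒ 2 7 7 6 2 3 2 5 7 4 5 4 6
j stops at 11 (4), i stops at 1 (7); swap ⇒ 2 4 7 6 2 3 2 5 7 4 5 7 6
j stops at 10 (5), i stops at 2 (7); swap ⇒ 2 4 5 6 2 3 2 5 7 4 7 7 6
j stops at 9 (4), i stops at 3 (6); swap ⇒ 2 4 5 4 2 3 2 5 7 6 7 7 6
j stops at 7, i stops at 8; i≥j ⇒ return 7. A=2 4 5 4 2 3 2 5 7 6 7 7 6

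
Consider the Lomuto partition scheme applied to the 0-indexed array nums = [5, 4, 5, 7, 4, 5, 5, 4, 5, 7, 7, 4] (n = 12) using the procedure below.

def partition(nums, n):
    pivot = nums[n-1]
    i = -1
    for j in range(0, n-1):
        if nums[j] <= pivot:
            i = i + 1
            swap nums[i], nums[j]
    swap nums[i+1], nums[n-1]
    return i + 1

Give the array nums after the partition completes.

[4, 4, 4, 4, 5, 5, 5, 5, 5, 7, 7, 7]

pivot = nums[11] = 4; i = -1
j=0: nums[0]=5 > 4 → no swap
j=1: nums[1]=4 ≤ 4 → i=0, swap nums[0],nums[1] → [4, 5, 5, 7, 4, 5, 5, 4, 5, 7, 7, 4]
j=2: nums[2]=5 > 4 → no swap
j=3: nums[3]=7 > 4 → no swap
j=4: nums[4]=4 ≤ 4 → i=1, swap nums[1],nums[4] → [4, 4, 5, 7, 5, 5, 5, 4, 5, 7, 7, 4]
j=5: nums[5]=5 > 4 → no swap
j=6: nums[6]=5 > 4 → no swap
j=7: nums[7]=4 ≤ 4 → i=2, swap nums[2],nums[7] → [4, 4, 4, 7, 5, 5, 5, 5, 5, 7, 7, 4]
j=8: nums[8]=5 > 4 → no swap
j=9: nums[9]=7 > 4 → no swap
j=10: nums[10]=7 > 4 → no swap
final swap nums[3],nums[11] → [4, 4, 4, 4, 5, 5, 5, 5, 5, 7, 7, 7]; return 3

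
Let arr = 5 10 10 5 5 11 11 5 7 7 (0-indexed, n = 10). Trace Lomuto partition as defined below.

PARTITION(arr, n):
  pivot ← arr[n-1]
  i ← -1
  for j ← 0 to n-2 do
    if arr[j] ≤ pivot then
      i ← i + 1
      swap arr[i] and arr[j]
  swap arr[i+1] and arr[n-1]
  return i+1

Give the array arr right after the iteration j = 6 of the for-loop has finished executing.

pivot=7, i=-1
j=0: 5≤7, i=0, swap(0,0) ⇒ 5 10 10 5 5 11 11 5 7 7
j=1: 10>7, skip
j=2: 10>7, skip
j=3: 5≤7, i=1, swap(1,3) ⇒ 5 5 10 10 5 11 11 5 7 7
j=4: 5≤7, i=2, swap(2,4) ⇒ 5 5 5 10 10 11 11 5 7 7
j=5: 11>7, skip
j=6: 11>7, skip
(after j=6) arr = 5 5 5 10 10 11 11 5 7 7

5 5 5 10 10 11 11 5 7 7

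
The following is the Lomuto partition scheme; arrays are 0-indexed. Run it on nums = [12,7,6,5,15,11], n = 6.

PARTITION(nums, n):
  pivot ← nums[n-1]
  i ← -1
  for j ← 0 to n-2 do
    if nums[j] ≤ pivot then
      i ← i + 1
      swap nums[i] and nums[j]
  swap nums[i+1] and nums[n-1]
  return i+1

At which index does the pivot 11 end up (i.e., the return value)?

pivot=11, i=-1
j=0: 12>11, skip
j=1: 7≤11, i=0, swap(0,1) ⇒ [7,12,6,5,15,11]
j=2: 6≤11, i=1, swap(1,2) ⇒ [7,6,12,5,15,11]
j=3: 5≤11, i=2, swap(2,3) ⇒ [7,6,5,12,15,11]
j=4: 15>11, skip
swap(3,5) ⇒ [7,6,5,11,15,12]; return 3

3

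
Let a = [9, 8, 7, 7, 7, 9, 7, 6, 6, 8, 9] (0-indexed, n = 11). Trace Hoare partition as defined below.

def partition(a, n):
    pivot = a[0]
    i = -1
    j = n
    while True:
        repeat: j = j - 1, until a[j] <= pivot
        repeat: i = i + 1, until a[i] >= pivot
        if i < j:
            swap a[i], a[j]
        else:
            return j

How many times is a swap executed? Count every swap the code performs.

pivot = a[0] = 9; i = -1, j = 11
j→10 (a[10]=9≤9), i→0 (a[0]=9≥9); i<j, swap → [9, 8, 7, 7, 7, 9, 7, 6, 6, 8, 9]
j→9 (a[9]=8≤9), i→5 (a[5]=9≥9); i<j, swap → [9, 8, 7, 7, 7, 8, 7, 6, 6, 9, 9]
j→8, i→9; i≥j, return j=8. a = [9, 8, 7, 7, 7, 8, 7, 6, 6, 9, 9]

2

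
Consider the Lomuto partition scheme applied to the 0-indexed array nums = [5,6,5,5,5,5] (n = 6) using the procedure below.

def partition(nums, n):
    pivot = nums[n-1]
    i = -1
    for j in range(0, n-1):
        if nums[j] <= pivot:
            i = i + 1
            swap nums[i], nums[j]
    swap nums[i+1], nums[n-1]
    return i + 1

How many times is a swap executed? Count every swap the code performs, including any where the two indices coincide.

5

pivot = nums[5] = 5; i = -1
j=0: nums[0]=5 ≤ 5 → i=0, swap nums[0],nums[0] (no change) → [5,6,5,5,5,5]
j=1: nums[1]=6 > 5 → no swap
j=2: nums[2]=5 ≤ 5 → i=1, swap nums[1],nums[2] → [5,5,6,5,5,5]
j=3: nums[3]=5 ≤ 5 → i=2, swap nums[2],nums[3] → [5,5,5,6,5,5]
j=4: nums[4]=5 ≤ 5 → i=3, swap nums[3],nums[4] → [5,5,5,5,6,5]
final swap nums[4],nums[5] → [5,5,5,5,5,6]; return 4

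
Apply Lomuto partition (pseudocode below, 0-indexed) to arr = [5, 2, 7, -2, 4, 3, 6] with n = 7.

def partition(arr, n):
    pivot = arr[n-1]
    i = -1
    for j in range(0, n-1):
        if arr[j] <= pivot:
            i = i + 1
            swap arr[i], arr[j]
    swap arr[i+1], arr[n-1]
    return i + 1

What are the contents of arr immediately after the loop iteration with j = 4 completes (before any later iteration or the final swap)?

[5, 2, -2, 4, 7, 3, 6]

pivot = arr[6] = 6; i = -1
j=0: arr[0]=5 ≤ 6 → i=0, swap arr[0],arr[0] (no change) → [5, 2, 7, -2, 4, 3, 6]
j=1: arr[1]=2 ≤ 6 → i=1, swap arr[1],arr[1] (no change) → [5, 2, 7, -2, 4, 3, 6]
j=2: arr[2]=7 > 6 → no swap
j=3: arr[3]=-2 ≤ 6 → i=2, swap arr[2],arr[3] → [5, 2, -2, 7, 4, 3, 6]
j=4: arr[4]=4 ≤ 6 → i=3, swap arr[3],arr[4] → [5, 2, -2, 4, 7, 3, 6]
(after j=4) arr = [5, 2, -2, 4, 7, 3, 6]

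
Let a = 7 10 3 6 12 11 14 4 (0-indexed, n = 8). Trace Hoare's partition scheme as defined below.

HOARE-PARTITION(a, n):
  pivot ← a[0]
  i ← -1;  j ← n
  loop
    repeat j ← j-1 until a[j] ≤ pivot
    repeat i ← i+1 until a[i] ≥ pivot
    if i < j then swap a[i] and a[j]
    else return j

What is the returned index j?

2

pivot=7
j stops at 7 (4), i stops at 0 (7); swap ⇒ 4 10 3 6 12 11 14 7
j stops at 3 (6), i stops at 1 (10); swap ⇒ 4 6 3 10 12 11 14 7
j stops at 2, i stops at 3; i≥j ⇒ return 2. a=4 6 3 10 12 11 14 7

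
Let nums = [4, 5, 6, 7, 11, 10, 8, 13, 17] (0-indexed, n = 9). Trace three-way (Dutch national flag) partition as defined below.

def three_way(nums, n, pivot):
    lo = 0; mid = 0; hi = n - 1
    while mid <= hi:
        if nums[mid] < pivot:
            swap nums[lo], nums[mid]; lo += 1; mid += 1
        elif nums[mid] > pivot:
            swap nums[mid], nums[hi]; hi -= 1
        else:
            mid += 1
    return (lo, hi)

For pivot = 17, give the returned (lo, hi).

(8, 8)

pivot = 17; lo=0, mid=0, hi=8
nums[mid]=4<17: swap nums[0],nums[0]; lo=1,mid=1 → [4, 5, 6, 7, 11, 10, 8, 13, 17]
nums[mid]=5<17: swap nums[1],nums[1]; lo=2,mid=2 → [4, 5, 6, 7, 11, 10, 8, 13, 17]
nums[mid]=6<17: swap nums[2],nums[2]; lo=3,mid=3 → [4, 5, 6, 7, 11, 10, 8, 13, 17]
nums[mid]=7<17: swap nums[3],nums[3]; lo=4,mid=4 → [4, 5, 6, 7, 11, 10, 8, 13, 17]
nums[mid]=11<17: swap nums[4],nums[4]; lo=5,mid=5 → [4, 5, 6, 7, 11, 10, 8, 13, 17]
nums[mid]=10<17: swap nums[5],nums[5]; lo=6,mid=6 → [4, 5, 6, 7, 11, 10, 8, 13, 17]
nums[mid]=8<17: swap nums[6],nums[6]; lo=7,mid=7 → [4, 5, 6, 7, 11, 10, 8, 13, 17]
nums[mid]=13<17: swap nums[7],nums[7]; lo=8,mid=8 → [4, 5, 6, 7, 11, 10, 8, 13, 17]
nums[mid]=17=17: mid=9
end: lo=8, hi=8; nums = [4, 5, 6, 7, 11, 10, 8, 13, 17]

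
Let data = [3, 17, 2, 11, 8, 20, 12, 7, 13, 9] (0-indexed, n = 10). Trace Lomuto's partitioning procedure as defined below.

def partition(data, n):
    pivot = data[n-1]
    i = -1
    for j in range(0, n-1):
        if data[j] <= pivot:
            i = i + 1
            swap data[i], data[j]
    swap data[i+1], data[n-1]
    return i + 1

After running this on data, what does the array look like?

[3, 2, 8, 7, 9, 20, 12, 11, 13, 17]

pivot = data[9] = 9; i = -1
j=0: data[0]=3 ≤ 9 → i=0, swap data[0],data[0] (no change) → [3, 17, 2, 11, 8, 20, 12, 7, 13, 9]
j=1: data[1]=17 > 9 → no swap
j=2: data[2]=2 ≤ 9 → i=1, swap data[1],data[2] → [3, 2, 17, 11, 8, 20, 12, 7, 13, 9]
j=3: data[3]=11 > 9 → no swap
j=4: data[4]=8 ≤ 9 → i=2, swap data[2],data[4] → [3, 2, 8, 11, 17, 20, 12, 7, 13, 9]
j=5: data[5]=20 > 9 → no swap
j=6: data[6]=12 > 9 → no swap
j=7: data[7]=7 ≤ 9 → i=3, swap data[3],data[7] → [3, 2, 8, 7, 17, 20, 12, 11, 13, 9]
j=8: data[8]=13 > 9 → no swap
final swap data[4],data[9] → [3, 2, 8, 7, 9, 20, 12, 11, 13, 17]; return 4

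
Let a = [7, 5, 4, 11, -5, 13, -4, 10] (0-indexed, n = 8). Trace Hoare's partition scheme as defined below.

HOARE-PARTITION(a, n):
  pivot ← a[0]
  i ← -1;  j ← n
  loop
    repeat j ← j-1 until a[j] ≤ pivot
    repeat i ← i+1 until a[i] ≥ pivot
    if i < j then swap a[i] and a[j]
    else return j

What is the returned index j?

pivot = a[0] = 7; i = -1, j = 8
j→6 (a[6]=-4≤7), i→0 (a[0]=7≥7); i<j, swap → [-4, 5, 4, 11, -5, 13, 7, 10]
j→4 (a[4]=-5≤7), i→3 (a[3]=11≥7); i<j, swap → [-4, 5, 4, -5, 11, 13, 7, 10]
j→3, i→4; i≥j, return j=3. a = [-4, 5, 4, -5, 11, 13, 7, 10]

3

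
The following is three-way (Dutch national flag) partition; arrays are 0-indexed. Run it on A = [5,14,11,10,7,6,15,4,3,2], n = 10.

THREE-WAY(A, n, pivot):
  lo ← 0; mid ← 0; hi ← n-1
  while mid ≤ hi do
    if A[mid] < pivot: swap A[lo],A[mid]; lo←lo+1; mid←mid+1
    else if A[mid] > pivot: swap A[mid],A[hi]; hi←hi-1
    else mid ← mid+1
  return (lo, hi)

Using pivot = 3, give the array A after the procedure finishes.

lo=0 mid=0 hi=9
5>3: swap(0,9), hi=8 ⇒ [2,14,11,10,7,6,15,4,3,5]
2<3: swap(0,0), lo=1 mid=1 ⇒ [2,14,11,10,7,6,15,4,3,5]
14>3: swap(1,8), hi=7 ⇒ [2,3,11,10,7,6,15,4,14,5]
3=3: mid=2
11>3: swap(2,7), hi=6 ⇒ [2,3,4,10,7,6,15,11,14,5]
4>3: swap(2,6), hi=5 ⇒ [2,3,15,10,7,6,4,11,14,5]
15>3: swap(2,5), hi=4 ⇒ [2,3,6,10,7,15,4,11,14,5]
6>3: swap(2,4), hi=3 ⇒ [2,3,7,10,6,15,4,11,14,5]
7>3: swap(2,3), hi=2 ⇒ [2,3,10,7,6,15,4,11,14,5]
10>3: swap(2,2), hi=1 ⇒ [2,3,10,7,6,15,4,11,14,5]
done. lo=1 hi=1; A=[2,3,10,7,6,15,4,11,14,5]

[2,3,10,7,6,15,4,11,14,5]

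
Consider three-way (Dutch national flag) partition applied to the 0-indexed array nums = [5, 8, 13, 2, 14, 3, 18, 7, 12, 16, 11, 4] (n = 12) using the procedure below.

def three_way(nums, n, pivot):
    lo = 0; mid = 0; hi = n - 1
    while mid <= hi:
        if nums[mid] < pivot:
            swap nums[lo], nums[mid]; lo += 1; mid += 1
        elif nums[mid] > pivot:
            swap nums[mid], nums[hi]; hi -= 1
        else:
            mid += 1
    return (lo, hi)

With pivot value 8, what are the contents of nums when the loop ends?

[5, 4, 2, 7, 3, 8, 18, 12, 16, 11, 14, 13]

lo=0 mid=0 hi=11
5<8: swap(0,0), lo=1 mid=1 ⇒ [5, 8, 13, 2, 14, 3, 18, 7, 12, 16, 11, 4]
8=8: mid=2
13>8: swap(2,11), hi=10 ⇒ [5, 8, 4, 2, 14, 3, 18, 7, 12, 16, 11, 13]
4<8: swap(1,2), lo=2 mid=3 ⇒ [5, 4, 8, 2, 14, 3, 18, 7, 12, 16, 11, 13]
2<8: swap(2,3), lo=3 mid=4 ⇒ [5, 4, 2, 8, 14, 3, 18, 7, 12, 16, 11, 13]
14>8: swap(4,10), hi=9 ⇒ [5, 4, 2, 8, 11, 3, 18, 7, 12, 16, 14, 13]
11>8: swap(4,9), hi=8 ⇒ [5, 4, 2, 8, 16, 3, 18, 7, 12, 11, 14, 13]
16>8: swap(4,8), hi=7 ⇒ [5, 4, 2, 8, 12, 3, 18, 7, 16, 11, 14, 13]
12>8: swap(4,7), hi=6 ⇒ [5, 4, 2, 8, 7, 3, 18, 12, 16, 11, 14, 13]
7<8: swap(3,4), lo=4 mid=5 ⇒ [5, 4, 2, 7, 8, 3, 18, 12, 16, 11, 14, 13]
3<8: swap(4,5), lo=5 mid=6 ⇒ [5, 4, 2, 7, 3, 8, 18, 12, 16, 11, 14, 13]
18>8: swap(6,6), hi=5 ⇒ [5, 4, 2, 7, 3, 8, 18, 12, 16, 11, 14, 13]
done. lo=5 hi=5; nums=[5, 4, 2, 7, 3, 8, 18, 12, 16, 11, 14, 13]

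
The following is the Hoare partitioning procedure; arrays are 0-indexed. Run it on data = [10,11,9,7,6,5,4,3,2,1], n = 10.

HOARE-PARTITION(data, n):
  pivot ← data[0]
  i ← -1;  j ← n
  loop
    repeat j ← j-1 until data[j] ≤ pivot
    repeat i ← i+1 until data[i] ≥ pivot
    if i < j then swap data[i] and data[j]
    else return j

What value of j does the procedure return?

7

pivot = data[0] = 10; i = -1, j = 10
j→9 (data[9]=1≤10), i→0 (data[0]=10≥10); i<j, swap → [1,11,9,7,6,5,4,3,2,10]
j→8 (data[8]=2≤10), i→1 (data[1]=11≥10); i<j, swap → [1,2,9,7,6,5,4,3,11,10]
j→7, i→8; i≥j, return j=7. data = [1,2,9,7,6,5,4,3,11,10]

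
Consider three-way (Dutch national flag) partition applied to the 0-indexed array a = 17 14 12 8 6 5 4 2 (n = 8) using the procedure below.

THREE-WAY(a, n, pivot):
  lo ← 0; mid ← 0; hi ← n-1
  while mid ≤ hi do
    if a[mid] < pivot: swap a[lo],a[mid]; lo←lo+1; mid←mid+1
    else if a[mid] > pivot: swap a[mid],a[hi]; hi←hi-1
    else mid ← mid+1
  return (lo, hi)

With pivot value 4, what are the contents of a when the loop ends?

pivot = 4; lo=0, mid=0, hi=7
a[mid]=17>4: swap a[0],a[7]; hi=6 → 2 14 12 8 6 5 4 17
a[mid]=2<4: swap a[0],a[0]; lo=1,mid=1 → 2 14 12 8 6 5 4 17
a[mid]=14>4: swap a[1],a[6]; hi=5 → 2 4 12 8 6 5 14 17
a[mid]=4=4: mid=2
a[mid]=12>4: swap a[2],a[5]; hi=4 → 2 4 5 8 6 12 14 17
a[mid]=5>4: swap a[2],a[4]; hi=3 → 2 4 6 8 5 12 14 17
a[mid]=6>4: swap a[2],a[3]; hi=2 → 2 4 8 6 5 12 14 17
a[mid]=8>4: swap a[2],a[2]; hi=1 → 2 4 8 6 5 12 14 17
end: lo=1, hi=1; a = 2 4 8 6 5 12 14 17

2 4 8 6 5 12 14 17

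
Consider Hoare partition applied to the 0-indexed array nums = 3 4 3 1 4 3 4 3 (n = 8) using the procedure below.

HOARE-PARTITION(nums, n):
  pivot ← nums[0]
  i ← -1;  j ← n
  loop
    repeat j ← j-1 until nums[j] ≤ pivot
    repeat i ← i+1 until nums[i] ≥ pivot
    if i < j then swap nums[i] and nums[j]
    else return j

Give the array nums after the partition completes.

3 3 1 3 4 4 4 3

pivot=3
j stops at 7 (3), i stops at 0 (3); swap ⇒ 3 4 3 1 4 3 4 3
j stops at 5 (3), i stops at 1 (4); swap ⇒ 3 3 3 1 4 4 4 3
j stops at 3 (1), i stops at 2 (3); swap ⇒ 3 3 1 3 4 4 4 3
j stops at 2, i stops at 3; i≥j ⇒ return 2. nums=3 3 1 3 4 4 4 3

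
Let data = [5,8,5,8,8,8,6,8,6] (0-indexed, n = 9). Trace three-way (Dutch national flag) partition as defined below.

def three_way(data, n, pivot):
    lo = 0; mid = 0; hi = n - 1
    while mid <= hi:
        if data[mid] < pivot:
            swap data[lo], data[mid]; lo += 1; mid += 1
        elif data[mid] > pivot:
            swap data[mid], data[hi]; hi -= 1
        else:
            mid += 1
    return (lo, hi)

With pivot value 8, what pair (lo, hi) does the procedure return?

lo=0 mid=0 hi=8
5<8: swap(0,0), lo=1 mid=1 ⇒ [5,8,5,8,8,8,6,8,6]
8=8: mid=2
5<8: swap(1,2), lo=2 mid=3 ⇒ [5,5,8,8,8,8,6,8,6]
8=8: mid=4
8=8: mid=5
8=8: mid=6
6<8: swap(2,6), lo=3 mid=7 ⇒ [5,5,6,8,8,8,8,8,6]
8=8: mid=8
6<8: swap(3,8), lo=4 mid=9 ⇒ [5,5,6,6,8,8,8,8,8]
done. lo=4 hi=8; data=[5,5,6,6,8,8,8,8,8]

(4, 8)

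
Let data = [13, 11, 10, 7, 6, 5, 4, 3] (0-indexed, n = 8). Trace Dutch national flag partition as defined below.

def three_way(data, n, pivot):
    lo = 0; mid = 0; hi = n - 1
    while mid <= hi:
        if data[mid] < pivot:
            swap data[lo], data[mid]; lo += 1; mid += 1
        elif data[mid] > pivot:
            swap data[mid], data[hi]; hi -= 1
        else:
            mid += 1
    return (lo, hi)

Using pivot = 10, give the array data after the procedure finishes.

pivot = 10; lo=0, mid=0, hi=7
data[mid]=13>10: swap data[0],data[7]; hi=6 → [3, 11, 10, 7, 6, 5, 4, 13]
data[mid]=3<10: swap data[0],data[0]; lo=1,mid=1 → [3, 11, 10, 7, 6, 5, 4, 13]
data[mid]=11>10: swap data[1],data[6]; hi=5 → [3, 4, 10, 7, 6, 5, 11, 13]
data[mid]=4<10: swap data[1],data[1]; lo=2,mid=2 → [3, 4, 10, 7, 6, 5, 11, 13]
data[mid]=10=10: mid=3
data[mid]=7<10: swap data[2],data[3]; lo=3,mid=4 → [3, 4, 7, 10, 6, 5, 11, 13]
data[mid]=6<10: swap data[3],data[4]; lo=4,mid=5 → [3, 4, 7, 6, 10, 5, 11, 13]
data[mid]=5<10: swap data[4],data[5]; lo=5,mid=6 → [3, 4, 7, 6, 5, 10, 11, 13]
end: lo=5, hi=5; data = [3, 4, 7, 6, 5, 10, 11, 13]

[3, 4, 7, 6, 5, 10, 11, 13]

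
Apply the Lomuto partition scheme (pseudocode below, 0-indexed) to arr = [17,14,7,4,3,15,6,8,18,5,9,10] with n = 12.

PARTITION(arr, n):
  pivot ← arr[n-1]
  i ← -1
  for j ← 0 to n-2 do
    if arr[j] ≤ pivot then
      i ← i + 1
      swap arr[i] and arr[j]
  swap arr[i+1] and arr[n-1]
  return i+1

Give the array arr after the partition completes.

[7,4,3,6,8,5,9,10,18,15,14,17]

pivot = arr[11] = 10; i = -1
j=0: arr[0]=17 > 10 → no swap
j=1: arr[1]=14 > 10 → no swap
j=2: arr[2]=7 ≤ 10 → i=0, swap arr[0],arr[2] → [7,14,17,4,3,15,6,8,18,5,9,10]
j=3: arr[3]=4 ≤ 10 → i=1, swap arr[1],arr[3] → [7,4,17,14,3,15,6,8,18,5,9,10]
j=4: arr[4]=3 ≤ 10 → i=2, swap arr[2],arr[4] → [7,4,3,14,17,15,6,8,18,5,9,10]
j=5: arr[5]=15 > 10 → no swap
j=6: arr[6]=6 ≤ 10 → i=3, swap arr[3],arr[6] → [7,4,3,6,17,15,14,8,18,5,9,10]
j=7: arr[7]=8 ≤ 10 → i=4, swap arr[4],arr[7] → [7,4,3,6,8,15,14,17,18,5,9,10]
j=8: arr[8]=18 > 10 → no swap
j=9: arr[9]=5 ≤ 10 → i=5, swap arr[5],arr[9] → [7,4,3,6,8,5,14,17,18,15,9,10]
j=10: arr[10]=9 ≤ 10 → i=6, swap arr[6],arr[10] → [7,4,3,6,8,5,9,17,18,15,14,10]
final swap arr[7],arr[11] → [7,4,3,6,8,5,9,10,18,15,14,17]; return 7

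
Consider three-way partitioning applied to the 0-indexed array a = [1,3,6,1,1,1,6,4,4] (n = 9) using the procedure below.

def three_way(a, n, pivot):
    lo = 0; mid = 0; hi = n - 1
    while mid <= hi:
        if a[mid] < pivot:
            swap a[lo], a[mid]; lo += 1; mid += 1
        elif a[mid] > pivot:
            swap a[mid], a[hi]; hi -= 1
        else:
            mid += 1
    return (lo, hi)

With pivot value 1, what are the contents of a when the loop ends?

lo=0 mid=0 hi=8
1=1: mid=1
3>1: swap(1,8), hi=7 ⇒ [1,4,6,1,1,1,6,4,3]
4>1: swap(1,7), hi=6 ⇒ [1,4,6,1,1,1,6,4,3]
4>1: swap(1,6), hi=5 ⇒ [1,6,6,1,1,1,4,4,3]
6>1: swap(1,5), hi=4 ⇒ [1,1,6,1,1,6,4,4,3]
1=1: mid=2
6>1: swap(2,4), hi=3 ⇒ [1,1,1,1,6,6,4,4,3]
1=1: mid=3
1=1: mid=4
done. lo=0 hi=3; a=[1,1,1,1,6,6,4,4,3]

[1,1,1,1,6,6,4,4,3]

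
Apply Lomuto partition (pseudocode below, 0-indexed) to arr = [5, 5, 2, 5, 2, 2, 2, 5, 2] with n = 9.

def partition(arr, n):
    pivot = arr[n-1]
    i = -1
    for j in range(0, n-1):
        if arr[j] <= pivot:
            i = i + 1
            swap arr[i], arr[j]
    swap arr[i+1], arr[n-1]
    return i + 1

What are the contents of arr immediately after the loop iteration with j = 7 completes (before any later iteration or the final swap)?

pivot=2, i=-1
j=0: 5>2, skip
j=1: 5>2, skip
j=2: 2≤2, i=0, swap(0,2) ⇒ [2, 5, 5, 5, 2, 2, 2, 5, 2]
j=3: 5>2, skip
j=4: 2≤2, i=1, swap(1,4) ⇒ [2, 2, 5, 5, 5, 2, 2, 5, 2]
j=5: 2≤2, i=2, swap(2,5) ⇒ [2, 2, 2, 5, 5, 5, 2, 5, 2]
j=6: 2≤2, i=3, swap(3,6) ⇒ [2, 2, 2, 2, 5, 5, 5, 5, 2]
j=7: 5>2, skip
(after j=7) arr = [2, 2, 2, 2, 5, 5, 5, 5, 2]

[2, 2, 2, 2, 5, 5, 5, 5, 2]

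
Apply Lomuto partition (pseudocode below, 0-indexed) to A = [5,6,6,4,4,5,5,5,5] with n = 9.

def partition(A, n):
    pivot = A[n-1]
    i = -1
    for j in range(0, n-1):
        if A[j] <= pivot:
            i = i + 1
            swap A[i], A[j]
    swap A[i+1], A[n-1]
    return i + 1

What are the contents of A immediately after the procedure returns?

[5,4,4,5,5,5,5,6,6]

pivot = A[8] = 5; i = -1
j=0: A[0]=5 ≤ 5 → i=0, swap A[0],A[0] (no change) → [5,6,6,4,4,5,5,5,5]
j=1: A[1]=6 > 5 → no swap
j=2: A[2]=6 > 5 → no swap
j=3: A[3]=4 ≤ 5 → i=1, swap A[1],A[3] → [5,4,6,6,4,5,5,5,5]
j=4: A[4]=4 ≤ 5 → i=2, swap A[2],A[4] → [5,4,4,6,6,5,5,5,5]
j=5: A[5]=5 ≤ 5 → i=3, swap A[3],A[5] → [5,4,4,5,6,6,5,5,5]
j=6: A[6]=5 ≤ 5 → i=4, swap A[4],A[6] → [5,4,4,5,5,6,6,5,5]
j=7: A[7]=5 ≤ 5 → i=5, swap A[5],A[7] → [5,4,4,5,5,5,6,6,5]
final swap A[6],A[8] → [5,4,4,5,5,5,5,6,6]; return 6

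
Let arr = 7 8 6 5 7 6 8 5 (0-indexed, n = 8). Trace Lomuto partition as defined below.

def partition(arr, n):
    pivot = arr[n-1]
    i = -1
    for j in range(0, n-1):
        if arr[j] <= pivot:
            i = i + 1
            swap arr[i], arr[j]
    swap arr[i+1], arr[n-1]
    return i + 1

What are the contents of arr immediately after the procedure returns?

5 5 6 7 7 6 8 8

pivot = arr[7] = 5; i = -1
j=0: arr[0]=7 > 5 → no swap
j=1: arr[1]=8 > 5 → no swap
j=2: arr[2]=6 > 5 → no swap
j=3: arr[3]=5 ≤ 5 → i=0, swap arr[0],arr[3] → 5 8 6 7 7 6 8 5
j=4: arr[4]=7 > 5 → no swap
j=5: arr[5]=6 > 5 → no swap
j=6: arr[6]=8 > 5 → no swap
final swap arr[1],arr[7] → 5 5 6 7 7 6 8 8; return 1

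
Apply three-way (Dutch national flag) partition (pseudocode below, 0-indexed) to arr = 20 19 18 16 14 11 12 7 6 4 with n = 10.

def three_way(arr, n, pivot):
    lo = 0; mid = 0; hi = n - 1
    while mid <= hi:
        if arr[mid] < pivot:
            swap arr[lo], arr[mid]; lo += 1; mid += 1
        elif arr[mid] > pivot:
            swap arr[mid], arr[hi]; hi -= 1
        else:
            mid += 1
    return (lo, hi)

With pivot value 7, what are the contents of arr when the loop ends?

lo=0 mid=0 hi=9
20>7: swap(0,9), hi=8 ⇒ 4 19 18 16 14 11 12 7 6 20
4<7: swap(0,0), lo=1 mid=1 ⇒ 4 19 18 16 14 11 12 7 6 20
19>7: swap(1,8), hi=7 ⇒ 4 6 18 16 14 11 12 7 19 20
6<7: swap(1,1), lo=2 mid=2 ⇒ 4 6 18 16 14 11 12 7 19 20
18>7: swap(2,7), hi=6 ⇒ 4 6 7 16 14 11 12 18 19 20
7=7: mid=3
16>7: swap(3,6), hi=5 ⇒ 4 6 7 12 14 11 16 18 19 20
12>7: swap(3,5), hi=4 ⇒ 4 6 7 11 14 12 16 18 19 20
11>7: swap(3,4), hi=3 ⇒ 4 6 7 14 11 12 16 18 19 20
14>7: swap(3,3), hi=2 ⇒ 4 6 7 14 11 12 16 18 19 20
done. lo=2 hi=2; arr=4 6 7 14 11 12 16 18 19 20

4 6 7 14 11 12 16 18 19 20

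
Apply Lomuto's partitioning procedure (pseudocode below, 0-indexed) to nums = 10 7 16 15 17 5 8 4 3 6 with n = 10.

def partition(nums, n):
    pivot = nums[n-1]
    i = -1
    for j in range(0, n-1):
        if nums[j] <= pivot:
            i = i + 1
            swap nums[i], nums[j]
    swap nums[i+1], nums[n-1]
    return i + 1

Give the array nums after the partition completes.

pivot = nums[9] = 6; i = -1
j=0: nums[0]=10 > 6 → no swap
j=1: nums[1]=7 > 6 → no swap
j=2: nums[2]=16 > 6 → no swap
j=3: nums[3]=15 > 6 → no swap
j=4: nums[4]=17 > 6 → no swap
j=5: nums[5]=5 ≤ 6 → i=0, swap nums[0],nums[5] → 5 7 16 15 17 10 8 4 3 6
j=6: nums[6]=8 > 6 → no swap
j=7: nums[7]=4 ≤ 6 → i=1, swap nums[1],nums[7] → 5 4 16 15 17 10 8 7 3 6
j=8: nums[8]=3 ≤ 6 → i=2, swap nums[2],nums[8] → 5 4 3 15 17 10 8 7 16 6
final swap nums[3],nums[9] → 5 4 3 6 17 10 8 7 16 15; return 3

5 4 3 6 17 10 8 7 16 15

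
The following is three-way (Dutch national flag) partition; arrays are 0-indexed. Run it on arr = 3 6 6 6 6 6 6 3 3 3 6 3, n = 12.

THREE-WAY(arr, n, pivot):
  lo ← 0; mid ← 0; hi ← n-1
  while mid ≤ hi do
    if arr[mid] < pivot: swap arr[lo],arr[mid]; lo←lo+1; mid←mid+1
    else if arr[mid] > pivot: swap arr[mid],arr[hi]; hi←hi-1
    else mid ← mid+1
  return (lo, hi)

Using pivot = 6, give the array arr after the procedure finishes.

3 3 3 3 3 6 6 6 6 6 6 6

pivot = 6; lo=0, mid=0, hi=11
arr[mid]=3<6: swap arr[0],arr[0]; lo=1,mid=1 → 3 6 6 6 6 6 6 3 3 3 6 3
arr[mid]=6=6: mid=2
arr[mid]=6=6: mid=3
arr[mid]=6=6: mid=4
arr[mid]=6=6: mid=5
arr[mid]=6=6: mid=6
arr[mid]=6=6: mid=7
arr[mid]=3<6: swap arr[1],arr[7]; lo=2,mid=8 → 3 3 6 6 6 6 6 6 3 3 6 3
arr[mid]=3<6: swap arr[2],arr[8]; lo=3,mid=9 → 3 3 3 6 6 6 6 6 6 3 6 3
arr[mid]=3<6: swap arr[3],arr[9]; lo=4,mid=10 → 3 3 3 3 6 6 6 6 6 6 6 3
arr[mid]=6=6: mid=11
arr[mid]=3<6: swap arr[4],arr[11]; lo=5,mid=12 → 3 3 3 3 3 6 6 6 6 6 6 6
end: lo=5, hi=11; arr = 3 3 3 3 3 6 6 6 6 6 6 6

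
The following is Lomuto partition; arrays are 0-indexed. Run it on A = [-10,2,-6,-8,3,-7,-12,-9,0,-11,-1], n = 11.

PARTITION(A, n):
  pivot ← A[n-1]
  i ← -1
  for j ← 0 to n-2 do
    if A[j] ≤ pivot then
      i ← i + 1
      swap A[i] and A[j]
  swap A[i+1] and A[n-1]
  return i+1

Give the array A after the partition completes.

pivot = A[10] = -1; i = -1
j=0: A[0]=-10 ≤ -1 → i=0, swap A[0],A[0] (no change) → [-10,2,-6,-8,3,-7,-12,-9,0,-11,-1]
j=1: A[1]=2 > -1 → no swap
j=2: A[2]=-6 ≤ -1 → i=1, swap A[1],A[2] → [-10,-6,2,-8,3,-7,-12,-9,0,-11,-1]
j=3: A[3]=-8 ≤ -1 → i=2, swap A[2],A[3] → [-10,-6,-8,2,3,-7,-12,-9,0,-11,-1]
j=4: A[4]=3 > -1 → no swap
j=5: A[5]=-7 ≤ -1 → i=3, swap A[3],A[5] → [-10,-6,-8,-7,3,2,-12,-9,0,-11,-1]
j=6: A[6]=-12 ≤ -1 → i=4, swap A[4],A[6] → [-10,-6,-8,-7,-12,2,3,-9,0,-11,-1]
j=7: A[7]=-9 ≤ -1 → i=5, swap A[5],A[7] → [-10,-6,-8,-7,-12,-9,3,2,0,-11,-1]
j=8: A[8]=0 > -1 → no swap
j=9: A[9]=-11 ≤ -1 → i=6, swap A[6],A[9] → [-10,-6,-8,-7,-12,-9,-11,2,0,3,-1]
final swap A[7],A[10] → [-10,-6,-8,-7,-12,-9,-11,-1,0,3,2]; return 7

[-10,-6,-8,-7,-12,-9,-11,-1,0,3,2]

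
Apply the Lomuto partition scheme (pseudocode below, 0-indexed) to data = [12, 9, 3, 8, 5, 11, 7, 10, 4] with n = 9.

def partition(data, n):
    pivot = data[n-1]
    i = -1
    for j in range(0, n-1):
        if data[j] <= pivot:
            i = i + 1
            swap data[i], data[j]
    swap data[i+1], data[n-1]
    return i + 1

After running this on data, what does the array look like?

[3, 4, 12, 8, 5, 11, 7, 10, 9]

pivot = data[8] = 4; i = -1
j=0: data[0]=12 > 4 → no swap
j=1: data[1]=9 > 4 → no swap
j=2: data[2]=3 ≤ 4 → i=0, swap data[0],data[2] → [3, 9, 12, 8, 5, 11, 7, 10, 4]
j=3: data[3]=8 > 4 → no swap
j=4: data[4]=5 > 4 → no swap
j=5: data[5]=11 > 4 → no swap
j=6: data[6]=7 > 4 → no swap
j=7: data[7]=10 > 4 → no swap
final swap data[1],data[8] → [3, 4, 12, 8, 5, 11, 7, 10, 9]; return 1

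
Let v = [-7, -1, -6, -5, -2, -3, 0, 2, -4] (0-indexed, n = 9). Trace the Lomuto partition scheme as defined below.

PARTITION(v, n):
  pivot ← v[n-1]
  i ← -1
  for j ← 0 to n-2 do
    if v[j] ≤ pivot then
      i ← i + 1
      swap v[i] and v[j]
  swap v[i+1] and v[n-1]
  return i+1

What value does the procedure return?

pivot = v[8] = -4; i = -1
j=0: v[0]=-7 ≤ -4 → i=0, swap v[0],v[0] (no change) → [-7, -1, -6, -5, -2, -3, 0, 2, -4]
j=1: v[1]=-1 > -4 → no swap
j=2: v[2]=-6 ≤ -4 → i=1, swap v[1],v[2] → [-7, -6, -1, -5, -2, -3, 0, 2, -4]
j=3: v[3]=-5 ≤ -4 → i=2, swap v[2],v[3] → [-7, -6, -5, -1, -2, -3, 0, 2, -4]
j=4: v[4]=-2 > -4 → no swap
j=5: v[5]=-3 > -4 → no swap
j=6: v[6]=0 > -4 → no swap
j=7: v[7]=2 > -4 → no swap
final swap v[3],v[8] → [-7, -6, -5, -4, -2, -3, 0, 2, -1]; return 3

3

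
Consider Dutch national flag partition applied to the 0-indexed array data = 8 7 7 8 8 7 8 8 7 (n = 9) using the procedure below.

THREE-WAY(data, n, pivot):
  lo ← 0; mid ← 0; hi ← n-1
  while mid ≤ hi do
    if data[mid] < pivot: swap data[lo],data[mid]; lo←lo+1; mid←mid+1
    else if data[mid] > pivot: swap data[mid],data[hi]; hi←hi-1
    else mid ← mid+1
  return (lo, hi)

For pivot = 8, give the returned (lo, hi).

(4, 8)

pivot = 8; lo=0, mid=0, hi=8
data[mid]=8=8: mid=1
data[mid]=7<8: swap data[0],data[1]; lo=1,mid=2 → 7 8 7 8 8 7 8 8 7
data[mid]=7<8: swap data[1],data[2]; lo=2,mid=3 → 7 7 8 8 8 7 8 8 7
data[mid]=8=8: mid=4
data[mid]=8=8: mid=5
data[mid]=7<8: swap data[2],data[5]; lo=3,mid=6 → 7 7 7 8 8 8 8 8 7
data[mid]=8=8: mid=7
data[mid]=8=8: mid=8
data[mid]=7<8: swap data[3],data[8]; lo=4,mid=9 → 7 7 7 7 8 8 8 8 8
end: lo=4, hi=8; data = 7 7 7 7 8 8 8 8 8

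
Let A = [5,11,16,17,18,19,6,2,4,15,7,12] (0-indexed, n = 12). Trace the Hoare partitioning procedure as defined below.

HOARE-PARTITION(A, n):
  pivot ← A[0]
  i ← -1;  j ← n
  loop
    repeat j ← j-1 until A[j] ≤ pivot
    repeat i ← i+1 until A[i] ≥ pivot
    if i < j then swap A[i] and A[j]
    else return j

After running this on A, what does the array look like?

[4,2,16,17,18,19,6,11,5,15,7,12]

pivot = A[0] = 5; i = -1, j = 12
j→8 (A[8]=4≤5), i→0 (A[0]=5≥5); i<j, swap → [4,11,16,17,18,19,6,2,5,15,7,12]
j→7 (A[7]=2≤5), i→1 (A[1]=11≥5); i<j, swap → [4,2,16,17,18,19,6,11,5,15,7,12]
j→1, i→2; i≥j, return j=1. A = [4,2,16,17,18,19,6,11,5,15,7,12]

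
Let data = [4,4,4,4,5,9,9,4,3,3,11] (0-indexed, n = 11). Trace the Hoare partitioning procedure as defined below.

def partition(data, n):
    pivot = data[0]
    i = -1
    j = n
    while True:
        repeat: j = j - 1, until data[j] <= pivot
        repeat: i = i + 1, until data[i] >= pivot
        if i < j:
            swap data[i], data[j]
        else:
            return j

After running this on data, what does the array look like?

[3,3,4,4,5,9,9,4,4,4,11]

pivot = data[0] = 4; i = -1, j = 11
j→9 (data[9]=3≤4), i→0 (data[0]=4≥4); i<j, swap → [3,4,4,4,5,9,9,4,3,4,11]
j→8 (data[8]=3≤4), i→1 (data[1]=4≥4); i<j, swap → [3,3,4,4,5,9,9,4,4,4,11]
j→7 (data[7]=4≤4), i→2 (data[2]=4≥4); i<j, swap → [3,3,4,4,5,9,9,4,4,4,11]
j→3, i→3; i≥j, return j=3. data = [3,3,4,4,5,9,9,4,4,4,11]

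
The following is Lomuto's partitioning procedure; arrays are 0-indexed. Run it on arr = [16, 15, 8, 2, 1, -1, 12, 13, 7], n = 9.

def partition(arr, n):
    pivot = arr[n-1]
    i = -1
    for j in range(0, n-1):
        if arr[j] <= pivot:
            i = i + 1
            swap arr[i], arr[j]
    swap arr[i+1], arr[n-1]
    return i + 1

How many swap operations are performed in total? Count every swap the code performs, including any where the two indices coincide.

pivot = arr[8] = 7; i = -1
j=0: arr[0]=16 > 7 → no swap
j=1: arr[1]=15 > 7 → no swap
j=2: arr[2]=8 > 7 → no swap
j=3: arr[3]=2 ≤ 7 → i=0, swap arr[0],arr[3] → [2, 15, 8, 16, 1, -1, 12, 13, 7]
j=4: arr[4]=1 ≤ 7 → i=1, swap arr[1],arr[4] → [2, 1, 8, 16, 15, -1, 12, 13, 7]
j=5: arr[5]=-1 ≤ 7 → i=2, swap arr[2],arr[5] → [2, 1, -1, 16, 15, 8, 12, 13, 7]
j=6: arr[6]=12 > 7 → no swap
j=7: arr[7]=13 > 7 → no swap
final swap arr[3],arr[8] → [2, 1, -1, 7, 15, 8, 12, 13, 16]; return 3

4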